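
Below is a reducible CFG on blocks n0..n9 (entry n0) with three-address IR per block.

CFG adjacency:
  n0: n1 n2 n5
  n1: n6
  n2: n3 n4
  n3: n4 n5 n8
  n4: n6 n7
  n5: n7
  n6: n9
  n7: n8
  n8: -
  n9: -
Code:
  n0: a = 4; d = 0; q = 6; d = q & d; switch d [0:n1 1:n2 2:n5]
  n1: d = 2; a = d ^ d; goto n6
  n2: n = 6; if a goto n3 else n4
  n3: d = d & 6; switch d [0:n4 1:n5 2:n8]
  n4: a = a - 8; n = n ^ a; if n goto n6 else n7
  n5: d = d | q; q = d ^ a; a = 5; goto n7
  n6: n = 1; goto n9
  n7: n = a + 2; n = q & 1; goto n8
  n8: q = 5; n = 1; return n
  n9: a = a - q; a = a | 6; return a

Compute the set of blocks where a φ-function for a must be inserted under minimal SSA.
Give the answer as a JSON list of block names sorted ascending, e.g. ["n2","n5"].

idom tree: n1←n0 n2←n0 n3←n2 n4←n2 n5←n0 n6←n0 n7←n0 n8←n0 n9←n6
Dom at joins:
  n4: preds {n2,n3}: {n0,n2} ∩ {n0,n2,n3} = {n0,n2}; idom=n2
  n5: preds {n0,n3}: {n0} ∩ {n0,n2,n3} = {n0}; idom=n0
  n6: preds {n1,n4}: {n0,n1} ∩ {n0,n2,n4} = {n0}; idom=n0
  n7: preds {n4,n5}: {n0,n2,n4} ∩ {n0,n5} = {n0}; idom=n0
  n8: preds {n3,n7}: {n0,n2,n3} ∩ {n0,n7} = {n0}; idom=n0

DF derivation:
  n4←n2: walk · to n2
  n4←n3: walk n3 to n2
  n5←n0: walk · to n0
  n5←n3: walk n3→n2 to n0
  n6←n1: walk n1 to n0
  n6←n4: walk n4→n2 to n0
  n7←n4: walk n4→n2 to n0
  n7←n5: walk n5 to n0
  n8←n3: walk n3→n2 to n0
  n8←n7: walk n7 to n0
  DF(n0)=∅
  DF(n1)={n6}
  DF(n2)={n5,n6,n7,n8}
  DF(n3)={n4,n5,n8}
  DF(n4)={n6,n7}
  DF(n5)={n7}
  DF(n6)=∅
  DF(n7)={n8}
  DF(n8)=∅
  DF(n9)=∅

φ for a: defs {n0,n1,n4,n5,n9}
  DF⁺ = {n6,n7,n8}

Answer: ["n6", "n7", "n8"]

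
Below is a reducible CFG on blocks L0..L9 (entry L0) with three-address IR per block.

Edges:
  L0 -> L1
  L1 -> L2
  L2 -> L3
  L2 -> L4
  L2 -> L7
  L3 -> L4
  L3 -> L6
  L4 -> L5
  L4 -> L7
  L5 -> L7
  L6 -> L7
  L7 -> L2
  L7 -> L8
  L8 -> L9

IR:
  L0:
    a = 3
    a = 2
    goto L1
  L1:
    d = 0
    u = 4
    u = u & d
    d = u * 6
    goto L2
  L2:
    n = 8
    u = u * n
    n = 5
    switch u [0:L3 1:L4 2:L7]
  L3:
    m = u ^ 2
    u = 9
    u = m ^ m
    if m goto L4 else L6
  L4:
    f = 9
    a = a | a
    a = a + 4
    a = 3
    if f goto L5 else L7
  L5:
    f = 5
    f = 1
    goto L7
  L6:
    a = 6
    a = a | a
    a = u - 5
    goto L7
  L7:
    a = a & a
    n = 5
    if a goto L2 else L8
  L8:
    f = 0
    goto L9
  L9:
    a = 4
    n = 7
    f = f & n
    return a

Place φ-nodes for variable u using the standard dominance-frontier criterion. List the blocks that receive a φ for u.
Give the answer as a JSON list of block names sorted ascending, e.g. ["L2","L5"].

idom tree: L1←L0 L2←L1 L3←L2 L4←L2 L5←L4 L6←L3 L7←L2 L8←L7 L9←L8
Dom at joins:
  L2: preds {L1,L7}: {L0,L1} ∩ {L0,L1,L2,L7} = {L0,L1}; idom=L1
  L4: preds {L2,L3}: {L0,L1,L2} ∩ {L0,L1,L2,L3} = {L0,L1,L2}; idom=L2
  L7: preds {L2,L4,L5,L6}: {L0,L1,L2} ∩ {L0,L1,L2,L4} ∩ {L0,L1,L2,L4,L5} ∩ {L0,L1,L2,L3,L6} = {L0,L1,L2}; idom=L2

DF walk-up:
  L2←L1: walk · to L1
  L2←L7: walk L7→L2 to L1
  L4←L2: walk · to L2
  L4←L3: walk L3 to L2
  L7←L2: walk · to L2
  L7←L4: walk L4 to L2
  L7←L5: walk L5→L4 to L2
  L7←L6: walk L6→L3 to L2
  L0: DF=∅
  L1: DF=∅
  L2: DF={L2}
  L3: DF={L4,L7}
  L4: DF={L7}
  L5: DF={L7}
  L6: DF={L7}
  L7: DF={L2}
  L8: DF=∅
  L9: DF=∅

φ for u: defs {L1,L2,L3}
  DF⁺ = {L2,L4,L7}

Answer: ["L2", "L4", "L7"]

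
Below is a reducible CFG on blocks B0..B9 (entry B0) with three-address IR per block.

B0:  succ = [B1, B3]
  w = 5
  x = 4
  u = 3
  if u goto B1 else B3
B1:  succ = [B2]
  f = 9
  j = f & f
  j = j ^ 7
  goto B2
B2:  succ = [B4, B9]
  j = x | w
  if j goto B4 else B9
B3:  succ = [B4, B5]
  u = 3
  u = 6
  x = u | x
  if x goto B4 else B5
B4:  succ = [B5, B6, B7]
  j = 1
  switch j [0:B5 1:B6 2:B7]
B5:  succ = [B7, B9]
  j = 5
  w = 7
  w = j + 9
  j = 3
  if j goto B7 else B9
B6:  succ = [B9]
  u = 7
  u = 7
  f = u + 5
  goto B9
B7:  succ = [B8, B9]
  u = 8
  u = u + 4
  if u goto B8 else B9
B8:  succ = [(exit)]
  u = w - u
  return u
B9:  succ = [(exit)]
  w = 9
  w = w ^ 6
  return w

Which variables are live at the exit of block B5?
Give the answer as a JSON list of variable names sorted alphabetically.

def/use:
  B0: {u,w,x} / ∅
  B1: {f,j} / ∅
  B2: {j} / {w,x}
  B3: {u,x} / {x}
  B4: {j} / ∅
  B5: {j,w} / ∅
  B6: {f,u} / ∅
  B7: {u} / ∅
  B8: {u} / {u,w}
  B9: {w} / ∅

Liveness:
  live B0: ∅→{w,x}
  live B1: {w,x}→{w,x}
  live B2: {w,x}→{w}
  live B3: {w,x}→{w}
  live B4: {w}→{w}
  live B5: ∅→{w}
  live B6: ∅→∅
  live B7: {w}→{u,w}
  live B8: {u,w}→∅
  live B9: ∅→∅

live-out(B5) = ["w"]

Answer: ["w"]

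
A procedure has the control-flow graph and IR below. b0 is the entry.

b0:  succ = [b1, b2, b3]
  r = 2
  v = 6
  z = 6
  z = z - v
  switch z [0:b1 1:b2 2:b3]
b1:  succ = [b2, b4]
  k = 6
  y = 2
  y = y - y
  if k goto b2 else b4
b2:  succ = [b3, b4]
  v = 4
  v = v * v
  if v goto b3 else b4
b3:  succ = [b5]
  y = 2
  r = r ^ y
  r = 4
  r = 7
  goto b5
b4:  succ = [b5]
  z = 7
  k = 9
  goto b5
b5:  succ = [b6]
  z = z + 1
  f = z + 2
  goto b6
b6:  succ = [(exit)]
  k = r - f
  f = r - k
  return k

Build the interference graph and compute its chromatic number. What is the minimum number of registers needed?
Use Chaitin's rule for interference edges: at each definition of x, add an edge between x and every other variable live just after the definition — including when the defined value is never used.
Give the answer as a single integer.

Answer: 4

Working:
Block summaries:
  b0: {r,v,z} / ∅
  b1: {k,y} / ∅
  b2: {v} / ∅
  b3: {r,y} / {r}
  b4: {k,z} / ∅
  b5: {f,z} / {z}
  b6: {f,k} / {f,r}

Backward fixpoint:
  live b0: ∅→{r,z}
  live b1: {r,z}→{r,z}
  live b2: {r,z}→{r,z}
  live b3: {r,z}→{r,z}
  live b4: {r}→{r,z}
  live b5: {r,z}→{f,r}
  live b6: {f,r}→∅

Interfere edges:
  f — {k,r}
  k — {f,r,y,z}
  r — {f,k,v,y,z}
  v — {r,z}
  y — {k,r,z}
  z — {k,r,v,y}

Colouring:
  {k,r,y,z} pairwise interfere (4-clique) ⇒ χ ≥ 4
  4-colouring: r0={r}  r1={k,v}  r2={f,z}  r3={y}
  χ = 4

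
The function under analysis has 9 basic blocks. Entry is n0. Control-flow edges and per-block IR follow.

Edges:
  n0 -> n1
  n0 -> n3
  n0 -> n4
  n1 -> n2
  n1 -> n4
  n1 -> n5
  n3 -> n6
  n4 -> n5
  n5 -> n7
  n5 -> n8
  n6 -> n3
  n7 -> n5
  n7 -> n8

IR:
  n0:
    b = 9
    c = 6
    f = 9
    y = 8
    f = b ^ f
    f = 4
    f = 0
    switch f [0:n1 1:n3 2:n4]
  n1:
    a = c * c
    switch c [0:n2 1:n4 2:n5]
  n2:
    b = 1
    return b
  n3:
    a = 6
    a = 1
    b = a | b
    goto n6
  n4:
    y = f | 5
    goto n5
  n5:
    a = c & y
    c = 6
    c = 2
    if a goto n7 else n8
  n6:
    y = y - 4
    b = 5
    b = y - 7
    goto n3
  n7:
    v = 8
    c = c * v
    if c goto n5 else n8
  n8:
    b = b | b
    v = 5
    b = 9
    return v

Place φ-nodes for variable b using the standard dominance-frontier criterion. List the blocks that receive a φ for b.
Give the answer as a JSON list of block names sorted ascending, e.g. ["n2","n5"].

idom tree: n1←n0 n2←n1 n3←n0 n4←n0 n5←n0 n6←n3 n7←n5 n8←n5
Dom at joins:
  n3: preds {n0,n6}: {n0} ∩ {n0,n3,n6} = {n0}; idom=n0
  n4: preds {n0,n1}: {n0} ∩ {n0,n1} = {n0}; idom=n0
  n5: preds {n1,n4,n7}: {n0,n1} ∩ {n0,n4} ∩ {n0,n5,n7} = {n0}; idom=n0
  n8: preds {n5,n7}: {n0,n5} ∩ {n0,n5,n7} = {n0,n5}; idom=n5

DF derivation:
  join n3 pred n0: · stop@n0
  join n3 pred n6: n6→n3 stop@n0
  join n4 pred n0: · stop@n0
  join n4 pred n1: n1 stop@n0
  join n5 pred n1: n1 stop@n0
  join n5 pred n4: n4 stop@n0
  join n5 pred n7: n7→n5 stop@n0
  join n8 pred n5: · stop@n5
  join n8 pred n7: n7 stop@n5
  DF(n0)=∅
  DF(n1)={n4,n5}
  DF(n2)=∅
  DF(n3)={n3}
  DF(n4)={n5}
  DF(n5)={n5}
  DF(n6)={n3}
  DF(n7)={n5,n8}
  DF(n8)=∅

φ for b: defs {n0,n2,n3,n6,n8}
  DF⁺ = {n3}

Answer: ["n3"]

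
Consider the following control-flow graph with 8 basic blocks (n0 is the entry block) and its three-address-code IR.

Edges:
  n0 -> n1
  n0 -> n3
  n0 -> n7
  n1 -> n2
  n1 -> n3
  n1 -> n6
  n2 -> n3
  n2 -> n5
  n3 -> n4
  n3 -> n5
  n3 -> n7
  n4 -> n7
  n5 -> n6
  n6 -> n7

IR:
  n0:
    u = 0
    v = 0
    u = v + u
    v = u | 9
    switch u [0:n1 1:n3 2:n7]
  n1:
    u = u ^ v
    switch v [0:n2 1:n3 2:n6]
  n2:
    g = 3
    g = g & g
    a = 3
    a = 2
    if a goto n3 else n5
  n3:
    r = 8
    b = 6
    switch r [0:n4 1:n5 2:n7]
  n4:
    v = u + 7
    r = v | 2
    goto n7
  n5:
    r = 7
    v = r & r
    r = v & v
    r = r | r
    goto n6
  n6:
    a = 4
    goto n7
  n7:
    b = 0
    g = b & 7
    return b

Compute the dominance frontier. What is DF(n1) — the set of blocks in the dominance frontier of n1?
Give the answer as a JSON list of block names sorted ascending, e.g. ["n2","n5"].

idom tree: n1←n0 n2←n1 n3←n0 n4←n3 n5←n0 n6←n0 n7←n0
Dom∩ at merges:
  n3: preds {n0,n1,n2}: {n0} ∩ {n0,n1} ∩ {n0,n1,n2} = {n0}; idom=n0
  n5: preds {n2,n3}: {n0,n1,n2} ∩ {n0,n3} = {n0}; idom=n0
  n6: preds {n1,n5}: {n0,n1} ∩ {n0,n5} = {n0}; idom=n0
  n7: preds {n0,n3,n4,n6}: {n0} ∩ {n0,n3} ∩ {n0,n3,n4} ∩ {n0,n6} = {n0}; idom=n0

DF derivation:
  join n3 pred n0: · stop@n0
  join n3 pred n1: n1 stop@n0
  join n3 pred n2: n2→n1 stop@n0
  join n5 pred n2: n2→n1 stop@n0
  join n5 pred n3: n3 stop@n0
  join n6 pred n1: n1 stop@n0
  join n6 pred n5: n5 stop@n0
  join n7 pred n0: · stop@n0
  join n7 pred n3: n3 stop@n0
  join n7 pred n4: n4→n3 stop@n0
  join n7 pred n6: n6 stop@n0
  DF(n0)=∅
  DF(n1)={n3,n5,n6}
  DF(n2)={n3,n5}
  DF(n3)={n5,n7}
  DF(n4)={n7}
  DF(n5)={n6}
  DF(n6)={n7}
  DF(n7)=∅

DF(n1) = ["n3", "n5", "n6"]

Answer: ["n3", "n5", "n6"]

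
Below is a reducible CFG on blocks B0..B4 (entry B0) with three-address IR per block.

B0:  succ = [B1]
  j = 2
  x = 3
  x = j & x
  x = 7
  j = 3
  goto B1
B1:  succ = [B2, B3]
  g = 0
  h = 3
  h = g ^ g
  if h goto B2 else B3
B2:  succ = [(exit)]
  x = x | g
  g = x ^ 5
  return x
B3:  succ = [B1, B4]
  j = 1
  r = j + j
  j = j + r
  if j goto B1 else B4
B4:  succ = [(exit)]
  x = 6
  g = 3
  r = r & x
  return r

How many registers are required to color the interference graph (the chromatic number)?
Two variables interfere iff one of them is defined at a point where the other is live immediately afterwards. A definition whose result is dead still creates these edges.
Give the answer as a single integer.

Answer: 3

Working:
def/use:
  B0: def={j,x} ue=∅
  B1: def={g,h} ue=∅
  B2: def={g,x} ue={g,x}
  B3: def={j,r} ue=∅
  B4: def={g,r,x} ue={r}

Backward fixpoint:
  B0 li=∅ lo={x}
  B1 li={x} lo={g,x}
  B2 li={g,x} lo=∅
  B3 li={x} lo={r,x}
  B4 li={r} lo=∅

Conflict graph:
  g: {h,r,x}
  h: {g,x}
  j: {r,x}
  r: {g,j,x}
  x: {g,h,j,r}

Registers:
  clique {g,h,x} ⇒ need ≥ 3
  assign g→R1 h→R2 j→R1 r→R2 x→R0 — no edge inside a register ⇒ χ ≤ 3
  χ = 3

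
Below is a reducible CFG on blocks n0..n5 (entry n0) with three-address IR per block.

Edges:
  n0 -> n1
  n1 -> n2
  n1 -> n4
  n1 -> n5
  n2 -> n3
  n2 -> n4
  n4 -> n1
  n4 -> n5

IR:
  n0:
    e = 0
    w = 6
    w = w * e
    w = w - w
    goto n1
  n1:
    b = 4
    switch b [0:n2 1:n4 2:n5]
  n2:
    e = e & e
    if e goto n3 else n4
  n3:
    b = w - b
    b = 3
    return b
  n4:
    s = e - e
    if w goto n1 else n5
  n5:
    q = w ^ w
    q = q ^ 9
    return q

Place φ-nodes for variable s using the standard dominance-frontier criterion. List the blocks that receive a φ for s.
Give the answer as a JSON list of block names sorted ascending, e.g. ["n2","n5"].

idom tree: n1←n0 n2←n1 n3←n2 n4←n1 n5←n1
Dom at joins:
  n1: preds {n0,n4}: {n0} ∩ {n0,n1,n4} = {n0}; idom=n0
  n4: preds {n1,n2}: {n0,n1} ∩ {n0,n1,n2} = {n0,n1}; idom=n1
  n5: preds {n1,n4}: {n0,n1} ∩ {n0,n1,n4} = {n0,n1}; idom=n1

DF walk-up:
  join n1 pred n0: · stop@n0
  join n1 pred n4: n4→n1 stop@n0
  join n4 pred n1: · stop@n1
  join n4 pred n2: n2 stop@n1
  join n5 pred n1: · stop@n1
  join n5 pred n4: n4 stop@n1
  n0 → ∅
  n1 → {n1}
  n2 → {n4}
  n3 → ∅
  n4 → {n1,n5}
  n5 → ∅

φ for s: defs {n4}
  DF⁺ = {n1,n5}

Answer: ["n1", "n5"]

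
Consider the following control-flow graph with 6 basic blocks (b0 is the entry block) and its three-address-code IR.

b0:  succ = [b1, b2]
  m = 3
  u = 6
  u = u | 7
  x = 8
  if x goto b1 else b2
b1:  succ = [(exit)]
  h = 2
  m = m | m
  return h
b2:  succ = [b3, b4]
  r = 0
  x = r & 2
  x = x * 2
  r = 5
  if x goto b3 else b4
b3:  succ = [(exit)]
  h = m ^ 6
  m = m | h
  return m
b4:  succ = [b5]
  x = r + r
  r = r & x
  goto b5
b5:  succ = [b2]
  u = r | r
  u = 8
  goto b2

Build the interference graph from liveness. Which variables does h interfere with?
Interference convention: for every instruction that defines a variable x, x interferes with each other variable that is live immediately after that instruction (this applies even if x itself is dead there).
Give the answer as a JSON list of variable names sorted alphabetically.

Answer: ["m"]

Derivation:
def/use:
  b0 def {m,u,x} use ∅
  b1 def {h,m} use {m}
  b2 def {r,x} use ∅
  b3 def {h,m} use {m}
  b4 def {r,x} use {r}
  b5 def {u} use {r}

Live sets:
  b0 li=∅ lo={m}
  b1 li={m} lo=∅
  b2 li={m} lo={m,r}
  b3 li={m} lo=∅
  b4 li={m,r} lo={m,r}
  b5 li={m,r} lo={m}

Conflict graph:
  h — {m}
  m — {h,r,u,x}
  r — {m,x}
  u — {m}
  x — {m,r}

N(h) = ["m"]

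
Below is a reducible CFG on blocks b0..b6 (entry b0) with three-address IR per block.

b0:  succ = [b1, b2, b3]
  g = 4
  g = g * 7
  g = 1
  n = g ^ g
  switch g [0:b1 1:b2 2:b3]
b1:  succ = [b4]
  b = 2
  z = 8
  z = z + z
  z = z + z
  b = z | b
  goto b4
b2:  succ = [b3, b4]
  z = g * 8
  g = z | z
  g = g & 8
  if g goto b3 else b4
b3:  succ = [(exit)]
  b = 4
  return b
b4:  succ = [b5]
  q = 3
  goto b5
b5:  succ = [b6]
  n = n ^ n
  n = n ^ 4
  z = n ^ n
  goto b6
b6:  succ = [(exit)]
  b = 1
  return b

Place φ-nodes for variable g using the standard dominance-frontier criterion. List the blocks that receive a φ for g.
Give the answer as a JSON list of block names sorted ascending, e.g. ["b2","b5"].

Answer: ["b3", "b4"]

Working:
idom tree: b1←b0 b2←b0 b3←b0 b4←b0 b5←b4 b6←b5
Join-block Dom:
  b3: preds {b0,b2}: {b0} ∩ {b0,b2} = {b0}; idom=b0
  b4: preds {b1,b2}: {b0,b1} ∩ {b0,b2} = {b0}; idom=b0

DF walk-up:
  b3←b0: walk · to b0
  b3←b2: walk b2 to b0
  b4←b1: walk b1 to b0
  b4←b2: walk b2 to b0
  DF(b0)=∅
  DF(b1)={b4}
  DF(b2)={b3,b4}
  DF(b3)=∅
  DF(b4)=∅
  DF(b5)=∅
  DF(b6)=∅

φ for g: defs {b0,b2}
  DF⁺ = {b3,b4}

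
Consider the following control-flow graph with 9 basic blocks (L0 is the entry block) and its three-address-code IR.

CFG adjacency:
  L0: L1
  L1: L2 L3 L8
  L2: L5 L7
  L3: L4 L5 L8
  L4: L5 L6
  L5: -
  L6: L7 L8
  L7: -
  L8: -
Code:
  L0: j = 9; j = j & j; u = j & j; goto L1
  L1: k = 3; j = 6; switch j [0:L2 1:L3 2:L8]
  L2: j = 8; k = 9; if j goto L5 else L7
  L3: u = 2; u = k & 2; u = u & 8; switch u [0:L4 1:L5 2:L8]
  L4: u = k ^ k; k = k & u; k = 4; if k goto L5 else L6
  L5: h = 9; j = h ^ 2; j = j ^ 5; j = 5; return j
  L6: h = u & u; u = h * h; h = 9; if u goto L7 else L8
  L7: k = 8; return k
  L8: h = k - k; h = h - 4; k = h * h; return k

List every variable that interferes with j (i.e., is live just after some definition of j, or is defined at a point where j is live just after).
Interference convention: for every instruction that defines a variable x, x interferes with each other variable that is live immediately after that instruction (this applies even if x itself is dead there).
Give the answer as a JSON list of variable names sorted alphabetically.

def/use:
  L0: {j,u} / ∅
  L1: {j,k} / ∅
  L2: {j,k} / ∅
  L3: {u} / {k}
  L4: {k,u} / {k}
  L5: {h,j} / ∅
  L6: {h,u} / {u}
  L7: {k} / ∅
  L8: {h,k} / {k}

Liveness:
  L0 li=∅ lo=∅
  L1 li=∅ lo={k}
  L2 li=∅ lo=∅
  L3 li={k} lo={k}
  L4 li={k} lo={k,u}
  L5 li=∅ lo=∅
  L6 li={k,u} lo={k}
  L7 li=∅ lo=∅
  L8 li={k} lo=∅

Conflict graph:
  h — {k,u}
  j — {k}
  k — {h,j,u}
  u — {h,k}

N(j) = ["k"]

Answer: ["k"]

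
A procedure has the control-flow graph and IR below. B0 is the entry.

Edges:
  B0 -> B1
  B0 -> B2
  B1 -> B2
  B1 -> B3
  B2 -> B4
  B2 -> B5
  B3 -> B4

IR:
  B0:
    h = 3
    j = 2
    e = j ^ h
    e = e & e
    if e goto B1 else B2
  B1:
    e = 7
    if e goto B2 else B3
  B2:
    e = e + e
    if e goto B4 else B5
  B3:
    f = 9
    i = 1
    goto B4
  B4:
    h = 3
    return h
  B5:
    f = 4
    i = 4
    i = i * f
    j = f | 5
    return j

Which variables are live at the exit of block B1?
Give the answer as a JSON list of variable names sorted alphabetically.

Answer: ["e"]

Analysis:
Block summaries:
  B0: def={e,h,j} ue=∅
  B1: def={e} ue=∅
  B2: def={e} ue={e}
  B3: def={f,i} ue=∅
  B4: def={h} ue=∅
  B5: def={f,i,j} ue=∅

Live sets:
  B0: in=∅ out={e}
  B1: in=∅ out={e}
  B2: in={e} out=∅
  B3: in=∅ out=∅
  B4: in=∅ out=∅
  B5: in=∅ out=∅

live-out(B1) = ["e"]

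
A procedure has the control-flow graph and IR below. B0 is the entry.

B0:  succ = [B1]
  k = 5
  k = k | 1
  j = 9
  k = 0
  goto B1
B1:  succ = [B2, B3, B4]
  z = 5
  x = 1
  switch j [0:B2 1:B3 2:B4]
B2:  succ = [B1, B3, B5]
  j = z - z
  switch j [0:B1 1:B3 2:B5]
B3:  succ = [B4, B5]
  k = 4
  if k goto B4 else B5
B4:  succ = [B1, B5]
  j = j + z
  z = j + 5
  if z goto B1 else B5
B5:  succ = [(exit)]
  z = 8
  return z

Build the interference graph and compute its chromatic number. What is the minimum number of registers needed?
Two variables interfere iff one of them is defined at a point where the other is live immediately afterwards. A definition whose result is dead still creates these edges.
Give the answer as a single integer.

Answer: 3

Derivation:
Per-block:
  B0 def {j,k} use ∅
  B1 def {x,z} use {j}
  B2 def {j} use {z}
  B3 def {k} use ∅
  B4 def {j,z} use {j,z}
  B5 def {z} use ∅

Liveness:
  live B0: ∅→{j}
  live B1: {j}→{j,z}
  live B2: {z}→{j,z}
  live B3: {j,z}→{j,z}
  live B4: {j,z}→{j}
  live B5: ∅→∅

Conflict graph:
  j↔{k,x,z}
  k↔{j,z}
  x↔{j,z}
  z↔{j,k,x}

Chromatic number:
  clique {j,k,z} ⇒ need ≥ 3
  assign j→r0 k→r2 x→r2 z→r1 — no edge inside a register ⇒ χ ≤ 3
  χ = 3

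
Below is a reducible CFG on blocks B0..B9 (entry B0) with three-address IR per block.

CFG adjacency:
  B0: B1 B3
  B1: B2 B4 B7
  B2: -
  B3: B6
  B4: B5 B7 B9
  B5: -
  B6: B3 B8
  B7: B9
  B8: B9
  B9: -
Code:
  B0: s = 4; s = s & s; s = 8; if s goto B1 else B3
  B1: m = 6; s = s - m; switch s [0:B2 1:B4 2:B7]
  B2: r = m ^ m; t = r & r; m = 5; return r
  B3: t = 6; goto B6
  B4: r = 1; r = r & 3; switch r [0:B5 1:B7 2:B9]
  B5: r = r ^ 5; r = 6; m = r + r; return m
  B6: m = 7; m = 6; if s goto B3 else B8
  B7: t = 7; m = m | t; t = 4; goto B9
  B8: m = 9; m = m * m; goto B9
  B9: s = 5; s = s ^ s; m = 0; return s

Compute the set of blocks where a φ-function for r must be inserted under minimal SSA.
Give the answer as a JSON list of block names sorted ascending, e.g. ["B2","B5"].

idom tree: B1←B0 B2←B1 B3←B0 B4←B1 B5←B4 B6←B3 B7←B1 B8←B6 B9←B0
Join-block Dom:
  B3: preds {B0,B6}: {B0} ∩ {B0,B3,B6} = {B0}; idom=B0
  B7: preds {B1,B4}: {B0,B1} ∩ {B0,B1,B4} = {B0,B1}; idom=B1
  B9: preds {B4,B7,B8}: {B0,B1,B4} ∩ {B0,B1,B7} ∩ {B0,B3,B6,B8} = {B0}; idom=B0

Frontier:
  B3←B0: walk · to B0
  B3←B6: walk B6→B3 to B0
  B7←B1: walk · to B1
  B7←B4: walk B4 to B1
  B9←B4: walk B4→B1 to B0
  B9←B7: walk B7→B1 to B0
  B9←B8: walk B8→B6→B3 to B0
  DF(B0)=∅
  DF(B1)={B9}
  DF(B2)=∅
  DF(B3)={B3,B9}
  DF(B4)={B7,B9}
  DF(B5)=∅
  DF(B6)={B3,B9}
  DF(B7)={B9}
  DF(B8)={B9}
  DF(B9)=∅

φ for r: defs {B2,B4,B5}
  DF⁺ = {B7,B9}

Answer: ["B7", "B9"]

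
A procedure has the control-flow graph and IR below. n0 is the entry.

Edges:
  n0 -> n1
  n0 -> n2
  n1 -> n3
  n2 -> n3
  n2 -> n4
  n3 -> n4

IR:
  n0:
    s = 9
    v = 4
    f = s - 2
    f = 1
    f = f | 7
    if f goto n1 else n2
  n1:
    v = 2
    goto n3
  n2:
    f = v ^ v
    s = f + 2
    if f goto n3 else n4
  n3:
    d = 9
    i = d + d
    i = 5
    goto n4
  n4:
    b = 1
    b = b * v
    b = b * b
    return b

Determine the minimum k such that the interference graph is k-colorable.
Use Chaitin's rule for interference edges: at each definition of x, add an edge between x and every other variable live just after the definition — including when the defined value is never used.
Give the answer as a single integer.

Answer: 3

Analysis:
Per-block:
  n0: def={f,s,v} ue=∅
  n1: def={v} ue=∅
  n2: def={f,s} ue={v}
  n3: def={d,i} ue=∅
  n4: def={b} ue={v}

Live sets:
  live n0: ∅→{v}
  live n1: ∅→{v}
  live n2: {v}→{v}
  live n3: {v}→{v}
  live n4: {v}→∅

Interference:
  b: {v}
  d: {v}
  f: {s,v}
  i: {v}
  s: {f,v}
  v: {b,d,f,i,s}

Registers:
  lower bound: {f,s,v} mutually conflict ⇒ χ ≥ 3
  assign b→r1 d→r1 f→r1 i→r1 s→r2 v→r0 — no edge inside a register ⇒ χ ≤ 3
  χ = 3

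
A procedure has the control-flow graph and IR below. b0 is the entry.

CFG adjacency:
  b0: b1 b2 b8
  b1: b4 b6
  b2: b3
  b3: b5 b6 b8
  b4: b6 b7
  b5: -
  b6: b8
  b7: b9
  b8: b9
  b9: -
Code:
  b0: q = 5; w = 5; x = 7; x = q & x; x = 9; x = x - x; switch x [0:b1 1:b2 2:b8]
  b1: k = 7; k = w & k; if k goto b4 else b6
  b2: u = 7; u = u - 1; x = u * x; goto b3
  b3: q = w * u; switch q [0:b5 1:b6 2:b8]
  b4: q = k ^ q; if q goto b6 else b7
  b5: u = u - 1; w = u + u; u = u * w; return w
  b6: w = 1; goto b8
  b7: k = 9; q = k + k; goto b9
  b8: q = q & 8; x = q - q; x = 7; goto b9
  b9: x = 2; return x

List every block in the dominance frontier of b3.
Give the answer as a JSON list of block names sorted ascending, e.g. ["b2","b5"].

Answer: ["b6", "b8"]

Working:
idom tree: b1←b0 b2←b0 b3←b2 b4←b1 b5←b3 b6←b0 b7←b4 b8←b0 b9←b0
Dom∩ at merges:
  b6: preds {b1,b3,b4}: {b0,b1} ∩ {b0,b2,b3} ∩ {b0,b1,b4} = {b0}; idom=b0
  b8: preds {b0,b3,b6}: {b0} ∩ {b0,b2,b3} ∩ {b0,b6} = {b0}; idom=b0
  b9: preds {b7,b8}: {b0,b1,b4,b7} ∩ {b0,b8} = {b0}; idom=b0

DF derivation:
  join b6 pred b1: b1 stop@b0
  join b6 pred b3: b3→b2 stop@b0
  join b6 pred b4: b4→b1 stop@b0
  join b8 pred b0: · stop@b0
  join b8 pred b3: b3→b2 stop@b0
  join b8 pred b6: b6 stop@b0
  join b9 pred b7: b7→b4→b1 stop@b0
  join b9 pred b8: b8 stop@b0
  b0 → ∅
  b1 → {b6,b9}
  b2 → {b6,b8}
  b3 → {b6,b8}
  b4 → {b6,b9}
  b5 → ∅
  b6 → {b8}
  b7 → {b9}
  b8 → {b9}
  b9 → ∅

DF(b3) = ["b6", "b8"]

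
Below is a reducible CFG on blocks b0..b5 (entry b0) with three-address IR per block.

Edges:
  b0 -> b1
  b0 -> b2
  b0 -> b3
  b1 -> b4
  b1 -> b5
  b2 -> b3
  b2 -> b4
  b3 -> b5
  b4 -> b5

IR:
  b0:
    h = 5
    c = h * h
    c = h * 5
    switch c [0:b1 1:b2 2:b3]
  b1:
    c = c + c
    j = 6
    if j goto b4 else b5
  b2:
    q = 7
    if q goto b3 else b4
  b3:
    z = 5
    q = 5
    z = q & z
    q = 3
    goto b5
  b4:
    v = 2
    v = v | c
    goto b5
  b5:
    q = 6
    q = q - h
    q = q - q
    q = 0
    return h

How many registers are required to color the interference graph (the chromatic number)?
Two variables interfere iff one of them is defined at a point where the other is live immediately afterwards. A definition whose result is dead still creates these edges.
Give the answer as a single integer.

Answer: 3

Working:
Block summaries:
  b0 def {c,h} use ∅
  b1 def {c,j} use {c}
  b2 def {q} use ∅
  b3 def {q,z} use ∅
  b4 def {v} use {c}
  b5 def {q} use {h}

Live sets:
  live b0: ∅→{c,h}
  live b1: {c,h}→{c,h}
  live b2: {c,h}→{c,h}
  live b3: {h}→{h}
  live b4: {c,h}→{h}
  live b5: {h}→∅

Interference:
  c: {h,j,q,v}
  h: {c,j,q,v,z}
  j: {c,h}
  q: {c,h,z}
  v: {c,h}
  z: {h,q}

Chromatic number:
  {c,h,j} pairwise interfere (3-clique) ⇒ χ ≥ 3
  3-colouring: c0={h}  c1={c,z}  c2={j,q,v}
  χ = 3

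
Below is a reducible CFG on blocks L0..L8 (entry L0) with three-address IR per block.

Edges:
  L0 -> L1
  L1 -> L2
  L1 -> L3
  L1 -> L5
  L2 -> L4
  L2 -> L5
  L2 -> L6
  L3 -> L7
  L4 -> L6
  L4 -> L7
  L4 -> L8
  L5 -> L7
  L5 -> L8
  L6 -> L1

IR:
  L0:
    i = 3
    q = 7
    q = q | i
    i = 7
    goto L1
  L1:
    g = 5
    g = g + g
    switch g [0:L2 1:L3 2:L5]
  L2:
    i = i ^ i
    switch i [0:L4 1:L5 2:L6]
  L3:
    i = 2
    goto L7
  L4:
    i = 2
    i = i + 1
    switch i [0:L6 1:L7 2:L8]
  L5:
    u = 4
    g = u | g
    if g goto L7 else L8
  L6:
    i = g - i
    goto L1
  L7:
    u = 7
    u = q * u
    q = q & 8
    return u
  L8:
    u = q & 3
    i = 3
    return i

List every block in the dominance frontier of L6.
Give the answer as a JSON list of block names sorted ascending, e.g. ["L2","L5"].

Answer: ["L1"]

Working:
idom tree: L1←L0 L2←L1 L3←L1 L4←L2 L5←L1 L6←L2 L7←L1 L8←L1
Dom at joins:
  L1: preds {L0,L6}: {L0} ∩ {L0,L1,L2,L6} = {L0}; idom=L0
  L5: preds {L1,L2}: {L0,L1} ∩ {L0,L1,L2} = {L0,L1}; idom=L1
  L6: preds {L2,L4}: {L0,L1,L2} ∩ {L0,L1,L2,L4} = {L0,L1,L2}; idom=L2
  L7: preds {L3,L4,L5}: {L0,L1,L3} ∩ {L0,L1,L2,L4} ∩ {L0,L1,L5} = {L0,L1}; idom=L1
  L8: preds {L4,L5}: {L0,L1,L2,L4} ∩ {L0,L1,L5} = {L0,L1}; idom=L1

DF walk-up:
  L1←L0: walk · to L0
  L1←L6: walk L6→L2→L1 to L0
  L5←L1: walk · to L1
  L5←L2: walk L2 to L1
  L6←L2: walk · to L2
  L6←L4: walk L4 to L2
  L7←L3: walk L3 to L1
  L7←L4: walk L4→L2 to L1
  L7←L5: walk L5 to L1
  L8←L4: walk L4→L2 to L1
  L8←L5: walk L5 to L1
  L0: DF=∅
  L1: DF={L1}
  L2: DF={L1,L5,L7,L8}
  L3: DF={L7}
  L4: DF={L6,L7,L8}
  L5: DF={L7,L8}
  L6: DF={L1}
  L7: DF=∅
  L8: DF=∅

DF(L6) = ["L1"]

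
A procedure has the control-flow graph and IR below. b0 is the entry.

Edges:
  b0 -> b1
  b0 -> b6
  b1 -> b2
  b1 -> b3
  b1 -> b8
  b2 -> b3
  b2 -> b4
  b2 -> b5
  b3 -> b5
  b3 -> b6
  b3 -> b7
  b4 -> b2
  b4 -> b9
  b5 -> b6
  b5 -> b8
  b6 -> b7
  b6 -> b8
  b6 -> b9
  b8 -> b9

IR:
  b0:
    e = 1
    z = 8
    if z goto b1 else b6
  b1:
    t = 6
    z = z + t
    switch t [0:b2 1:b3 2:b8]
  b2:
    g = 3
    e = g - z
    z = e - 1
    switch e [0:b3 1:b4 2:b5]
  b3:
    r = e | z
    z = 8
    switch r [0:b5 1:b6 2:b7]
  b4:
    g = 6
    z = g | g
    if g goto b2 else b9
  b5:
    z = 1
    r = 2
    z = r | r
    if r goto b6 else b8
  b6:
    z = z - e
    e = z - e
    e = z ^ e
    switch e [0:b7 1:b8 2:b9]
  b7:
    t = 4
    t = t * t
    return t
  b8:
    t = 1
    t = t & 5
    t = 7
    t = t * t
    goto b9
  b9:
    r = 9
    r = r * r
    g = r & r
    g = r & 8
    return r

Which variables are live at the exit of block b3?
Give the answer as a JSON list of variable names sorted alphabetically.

Block summaries:
  b0: {e,z} / ∅
  b1: {t,z} / {z}
  b2: {e,g,z} / {z}
  b3: {r,z} / {e,z}
  b4: {g,z} / ∅
  b5: {r,z} / ∅
  b6: {e,z} / {e,z}
  b7: {t} / ∅
  b8: {t} / ∅
  b9: {g,r} / ∅

Live sets:
  b0 li=∅ lo={e,z}
  b1 li={e,z} lo={e,z}
  b2 li={z} lo={e,z}
  b3 li={e,z} lo={e,z}
  b4 li=∅ lo={z}
  b5 li={e} lo={e,z}
  b6 li={e,z} lo=∅
  b7 li=∅ lo=∅
  b8 li=∅ lo=∅
  b9 li=∅ lo=∅

live-out(b3) = ["e", "z"]

Answer: ["e", "z"]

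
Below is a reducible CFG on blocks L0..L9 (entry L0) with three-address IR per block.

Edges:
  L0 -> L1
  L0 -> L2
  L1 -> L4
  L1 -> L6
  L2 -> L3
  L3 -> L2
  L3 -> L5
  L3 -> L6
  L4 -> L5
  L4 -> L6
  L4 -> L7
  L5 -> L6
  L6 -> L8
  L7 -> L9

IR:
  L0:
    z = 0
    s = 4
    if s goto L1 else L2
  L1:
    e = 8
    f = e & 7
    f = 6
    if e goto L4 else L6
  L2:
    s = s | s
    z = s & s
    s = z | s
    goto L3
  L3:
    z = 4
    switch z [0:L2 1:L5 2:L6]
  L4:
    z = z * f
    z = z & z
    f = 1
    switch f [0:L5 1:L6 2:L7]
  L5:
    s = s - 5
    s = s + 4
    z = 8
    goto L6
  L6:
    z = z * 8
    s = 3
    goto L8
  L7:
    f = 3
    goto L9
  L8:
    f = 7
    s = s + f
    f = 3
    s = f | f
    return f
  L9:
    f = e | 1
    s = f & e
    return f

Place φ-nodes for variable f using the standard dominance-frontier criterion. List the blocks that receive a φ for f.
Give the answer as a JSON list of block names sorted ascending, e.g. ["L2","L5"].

idom tree: L1←L0 L2←L0 L3←L2 L4←L1 L5←L0 L6←L0 L7←L4 L8←L6 L9←L7
Dom∩ at merges:
  L2: preds {L0,L3}: {L0} ∩ {L0,L2,L3} = {L0}; idom=L0
  L5: preds {L3,L4}: {L0,L2,L3} ∩ {L0,L1,L4} = {L0}; idom=L0
  L6: preds {L1,L3,L4,L5}: {L0,L1} ∩ {L0,L2,L3} ∩ {L0,L1,L4} ∩ {L0,L5} = {L0}; idom=L0

DF walk-up:
  join L2 pred L0: · stop@L0
  join L2 pred L3: L3→L2 stop@L0
  join L5 pred L3: L3→L2 stop@L0
  join L5 pred L4: L4→L1 stop@L0
  join L6 pred L1: L1 stop@L0
  join L6 pred L3: L3→L2 stop@L0
  join L6 pred L4: L4→L1 stop@L0
  join L6 pred L5: L5 stop@L0
  L0: DF=∅
  L1: DF={L5,L6}
  L2: DF={L2,L5,L6}
  L3: DF={L2,L5,L6}
  L4: DF={L5,L6}
  L5: DF={L6}
  L6: DF=∅
  L7: DF=∅
  L8: DF=∅
  L9: DF=∅

φ for f: defs {L1,L4,L7,L8,L9}
  DF⁺ = {L5,L6}

Answer: ["L5", "L6"]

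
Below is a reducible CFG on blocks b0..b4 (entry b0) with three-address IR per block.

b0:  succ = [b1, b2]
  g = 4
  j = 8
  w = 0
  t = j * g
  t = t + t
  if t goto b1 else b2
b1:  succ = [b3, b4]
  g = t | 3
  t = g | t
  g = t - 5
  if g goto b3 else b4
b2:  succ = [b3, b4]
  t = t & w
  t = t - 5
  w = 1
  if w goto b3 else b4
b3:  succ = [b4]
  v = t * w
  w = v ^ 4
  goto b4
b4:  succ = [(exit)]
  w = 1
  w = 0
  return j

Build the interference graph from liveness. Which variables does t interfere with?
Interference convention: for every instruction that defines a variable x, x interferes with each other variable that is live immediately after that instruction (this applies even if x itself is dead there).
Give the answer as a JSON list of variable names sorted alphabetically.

Answer: ["g", "j", "w"]

Derivation:
Block summaries:
  b0 def {g,j,t,w} use ∅
  b1 def {g,t} use {t}
  b2 def {t,w} use {t,w}
  b3 def {v,w} use {t,w}
  b4 def {w} use {j}

Liveness:
  b0 li=∅ lo={j,t,w}
  b1 li={j,t,w} lo={j,t,w}
  b2 li={j,t,w} lo={j,t,w}
  b3 li={j,t,w} lo={j}
  b4 li={j} lo=∅

Interference:
  g: {j,t,w}
  j: {g,t,v,w}
  t: {g,j,w}
  v: {j}
  w: {g,j,t}

N(t) = ["g", "j", "w"]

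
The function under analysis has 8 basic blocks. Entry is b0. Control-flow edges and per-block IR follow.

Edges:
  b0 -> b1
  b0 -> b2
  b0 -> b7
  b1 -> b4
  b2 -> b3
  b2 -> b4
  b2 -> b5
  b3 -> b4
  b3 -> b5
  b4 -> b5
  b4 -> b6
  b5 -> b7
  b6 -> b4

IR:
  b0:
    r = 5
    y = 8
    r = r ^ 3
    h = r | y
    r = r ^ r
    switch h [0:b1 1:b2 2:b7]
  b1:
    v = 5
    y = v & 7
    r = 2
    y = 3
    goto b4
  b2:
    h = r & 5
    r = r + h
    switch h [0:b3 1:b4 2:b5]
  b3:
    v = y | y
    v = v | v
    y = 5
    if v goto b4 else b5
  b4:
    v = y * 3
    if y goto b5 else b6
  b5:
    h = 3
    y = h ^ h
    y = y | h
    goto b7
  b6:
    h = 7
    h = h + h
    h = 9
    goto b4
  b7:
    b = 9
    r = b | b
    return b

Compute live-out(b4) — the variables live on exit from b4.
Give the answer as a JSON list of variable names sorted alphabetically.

Block summaries:
  b0 def {h,r,y} use ∅
  b1 def {r,v,y} use ∅
  b2 def {h,r} use {r}
  b3 def {v,y} use {y}
  b4 def {v} use {y}
  b5 def {h,y} use ∅
  b6 def {h} use ∅
  b7 def {b,r} use ∅

Live sets:
  live b0: ∅→{r,y}
  live b1: ∅→{y}
  live b2: {r,y}→{y}
  live b3: {y}→{y}
  live b4: {y}→{y}
  live b5: ∅→∅
  live b6: {y}→{y}
  live b7: ∅→∅

live-out(b4) = ["y"]

Answer: ["y"]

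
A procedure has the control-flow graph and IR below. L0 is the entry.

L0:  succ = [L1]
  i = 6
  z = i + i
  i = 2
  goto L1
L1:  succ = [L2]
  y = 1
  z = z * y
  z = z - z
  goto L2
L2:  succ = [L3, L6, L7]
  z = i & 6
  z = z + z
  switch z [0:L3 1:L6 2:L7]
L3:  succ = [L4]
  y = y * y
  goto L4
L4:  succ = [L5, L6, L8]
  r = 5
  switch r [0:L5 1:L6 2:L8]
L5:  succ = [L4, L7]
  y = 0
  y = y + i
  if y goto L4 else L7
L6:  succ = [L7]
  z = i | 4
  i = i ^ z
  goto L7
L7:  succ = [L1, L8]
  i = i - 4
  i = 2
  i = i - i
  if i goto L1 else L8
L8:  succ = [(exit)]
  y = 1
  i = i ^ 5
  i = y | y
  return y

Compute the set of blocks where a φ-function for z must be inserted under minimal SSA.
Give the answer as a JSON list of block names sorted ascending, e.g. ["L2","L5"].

idom tree: L1←L0 L2←L1 L3←L2 L4←L3 L5←L4 L6←L2 L7←L2 L8←L2
Dom at joins:
  L1: preds {L0,L7}: {L0} ∩ {L0,L1,L2,L7} = {L0}; idom=L0
  L4: preds {L3,L5}: {L0,L1,L2,L3} ∩ {L0,L1,L2,L3,L4,L5} = {L0,L1,L2,L3}; idom=L3
  L6: preds {L2,L4}: {L0,L1,L2} ∩ {L0,L1,L2,L3,L4} = {L0,L1,L2}; idom=L2
  L7: preds {L2,L5,L6}: {L0,L1,L2} ∩ {L0,L1,L2,L3,L4,L5} ∩ {L0,L1,L2,L6} = {L0,L1,L2}; idom=L2
  L8: preds {L4,L7}: {L0,L1,L2,L3,L4} ∩ {L0,L1,L2,L7} = {L0,L1,L2}; idom=L2

Frontier:
  L1←L0: walk · to L0
  L1←L7: walk L7→L2→L1 to L0
  L4←L3: walk · to L3
  L4←L5: walk L5→L4 to L3
  L6←L2: walk · to L2
  L6←L4: walk L4→L3 to L2
  L7←L2: walk · to L2
  L7←L5: walk L5→L4→L3 to L2
  L7←L6: walk L6 to L2
  L8←L4: walk L4→L3 to L2
  L8←L7: walk L7 to L2
  L0: DF=∅
  L1: DF={L1}
  L2: DF={L1}
  L3: DF={L6,L7,L8}
  L4: DF={L4,L6,L7,L8}
  L5: DF={L4,L7}
  L6: DF={L7}
  L7: DF={L1,L8}
  L8: DF=∅

φ for z: defs {L0,L1,L2,L6}
  DF⁺ = {L1,L7,L8}

Answer: ["L1", "L7", "L8"]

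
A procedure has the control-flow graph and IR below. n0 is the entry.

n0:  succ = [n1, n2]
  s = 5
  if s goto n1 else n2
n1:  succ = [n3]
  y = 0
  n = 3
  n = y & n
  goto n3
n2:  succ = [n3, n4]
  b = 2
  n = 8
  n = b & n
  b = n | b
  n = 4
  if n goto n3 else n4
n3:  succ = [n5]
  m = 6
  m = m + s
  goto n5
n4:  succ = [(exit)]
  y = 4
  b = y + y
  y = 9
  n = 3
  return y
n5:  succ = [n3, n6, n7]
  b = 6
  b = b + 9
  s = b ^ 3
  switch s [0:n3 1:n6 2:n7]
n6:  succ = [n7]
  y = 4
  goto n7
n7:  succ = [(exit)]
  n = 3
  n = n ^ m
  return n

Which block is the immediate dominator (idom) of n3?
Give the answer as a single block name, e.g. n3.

idom tree: n1←n0 n2←n0 n3←n0 n4←n2 n5←n3 n6←n5 n7←n5
Dom at joins:
  n3: preds {n1,n2,n5}: {n0,n1} ∩ {n0,n2} ∩ {n0,n3,n5} = {n0}; idom=n0
  n7: preds {n5,n6}: {n0,n3,n5} ∩ {n0,n3,n5,n6} = {n0,n3,n5}; idom=n5

idom(n3) = n0

Answer: n0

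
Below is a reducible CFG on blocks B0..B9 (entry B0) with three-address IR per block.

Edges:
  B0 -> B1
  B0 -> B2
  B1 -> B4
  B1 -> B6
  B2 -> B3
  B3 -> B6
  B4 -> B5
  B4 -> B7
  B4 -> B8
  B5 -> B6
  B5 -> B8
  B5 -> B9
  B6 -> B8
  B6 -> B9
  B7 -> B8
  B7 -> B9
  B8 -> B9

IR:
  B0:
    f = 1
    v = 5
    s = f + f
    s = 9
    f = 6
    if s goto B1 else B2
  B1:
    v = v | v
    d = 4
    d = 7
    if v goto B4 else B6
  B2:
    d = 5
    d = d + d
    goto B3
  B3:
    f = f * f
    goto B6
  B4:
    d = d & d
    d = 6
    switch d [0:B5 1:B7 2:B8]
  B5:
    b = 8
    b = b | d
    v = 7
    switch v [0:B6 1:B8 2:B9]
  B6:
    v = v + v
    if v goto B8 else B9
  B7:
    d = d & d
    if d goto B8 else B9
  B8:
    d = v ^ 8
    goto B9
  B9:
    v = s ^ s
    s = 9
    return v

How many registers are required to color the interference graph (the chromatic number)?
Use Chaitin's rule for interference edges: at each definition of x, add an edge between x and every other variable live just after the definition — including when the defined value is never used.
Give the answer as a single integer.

Answer: 4

Derivation:
def/use:
  B0: {f,s,v} / ∅
  B1: {d,v} / {v}
  B2: {d} / ∅
  B3: {f} / {f}
  B4: {d} / {d}
  B5: {b,v} / {d}
  B6: {v} / {v}
  B7: {d} / {d}
  B8: {d} / {v}
  B9: {s,v} / {s}

Live sets:
  live B0: ∅→{f,s,v}
  live B1: {s,v}→{d,s,v}
  live B2: {f,s,v}→{f,s,v}
  live B3: {f,s,v}→{s,v}
  live B4: {d,s,v}→{d,s,v}
  live B5: {d,s}→{s,v}
  live B6: {s,v}→{s,v}
  live B7: {d,s,v}→{s,v}
  live B8: {s,v}→{s}
  live B9: {s}→∅

Conflict graph:
  b: {d,s}
  d: {b,f,s,v}
  f: {d,s,v}
  s: {b,d,f,v}
  v: {d,f,s}

Chromatic number:
  clique {d,f,s,v} ⇒ need ≥ 4
  4-colouring: c0={d}  c1={s}  c2={b,f}  c3={v}
  χ = 4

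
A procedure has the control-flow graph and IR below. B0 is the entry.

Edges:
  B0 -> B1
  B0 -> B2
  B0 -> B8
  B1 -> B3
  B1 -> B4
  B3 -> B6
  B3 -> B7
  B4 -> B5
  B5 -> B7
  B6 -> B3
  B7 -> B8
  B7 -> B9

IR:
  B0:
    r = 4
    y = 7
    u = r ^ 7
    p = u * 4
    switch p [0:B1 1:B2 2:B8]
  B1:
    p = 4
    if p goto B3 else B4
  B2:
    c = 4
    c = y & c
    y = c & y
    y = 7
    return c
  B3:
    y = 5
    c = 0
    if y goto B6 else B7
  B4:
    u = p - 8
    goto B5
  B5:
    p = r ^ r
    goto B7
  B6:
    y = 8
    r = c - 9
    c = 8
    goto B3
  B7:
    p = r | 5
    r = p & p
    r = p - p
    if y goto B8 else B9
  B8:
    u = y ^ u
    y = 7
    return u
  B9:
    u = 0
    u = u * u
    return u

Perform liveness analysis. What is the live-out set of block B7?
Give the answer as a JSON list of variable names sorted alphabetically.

Per-block:
  B0: {p,r,u,y} / ∅
  B1: {p} / ∅
  B2: {c,y} / {y}
  B3: {c,y} / ∅
  B4: {u} / {p}
  B5: {p} / {r}
  B6: {c,r,y} / {c}
  B7: {p,r} / {r,y}
  B8: {u,y} / {u,y}
  B9: {u} / ∅

Backward fixpoint:
  B0: in=∅ out={r,u,y}
  B1: in={r,u,y} out={p,r,u,y}
  B2: in={y} out=∅
  B3: in={r,u} out={c,r,u,y}
  B4: in={p,r,y} out={r,u,y}
  B5: in={r,u,y} out={r,u,y}
  B6: in={c,u} out={r,u}
  B7: in={r,u,y} out={u,y}
  B8: in={u,y} out=∅
  B9: in=∅ out=∅

live-out(B7) = ["u", "y"]

Answer: ["u", "y"]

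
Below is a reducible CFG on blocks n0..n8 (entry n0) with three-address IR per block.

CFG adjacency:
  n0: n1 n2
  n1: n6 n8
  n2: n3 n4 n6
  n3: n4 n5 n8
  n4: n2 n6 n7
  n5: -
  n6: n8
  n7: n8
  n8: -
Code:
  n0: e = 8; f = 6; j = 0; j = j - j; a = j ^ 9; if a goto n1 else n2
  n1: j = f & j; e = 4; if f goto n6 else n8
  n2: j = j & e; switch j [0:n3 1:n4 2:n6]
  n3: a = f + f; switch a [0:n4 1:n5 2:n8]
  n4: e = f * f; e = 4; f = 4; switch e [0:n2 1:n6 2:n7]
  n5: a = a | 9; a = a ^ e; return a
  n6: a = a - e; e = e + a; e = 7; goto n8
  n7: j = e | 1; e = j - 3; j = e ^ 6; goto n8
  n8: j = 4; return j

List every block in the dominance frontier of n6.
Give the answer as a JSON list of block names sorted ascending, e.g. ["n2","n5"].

idom tree: n1←n0 n2←n0 n3←n2 n4←n2 n5←n3 n6←n0 n7←n4 n8←n0
Join-block Dom:
  n2: preds {n0,n4}: {n0} ∩ {n0,n2,n4} = {n0}; idom=n0
  n4: preds {n2,n3}: {n0,n2} ∩ {n0,n2,n3} = {n0,n2}; idom=n2
  n6: preds {n1,n2,n4}: {n0,n1} ∩ {n0,n2} ∩ {n0,n2,n4} = {n0}; idom=n0
  n8: preds {n1,n3,n6,n7}: {n0,n1} ∩ {n0,n2,n3} ∩ {n0,n6} ∩ {n0,n2,n4,n7} = {n0}; idom=n0

DF walk-up:
  n2←n0: walk · to n0
  n2←n4: walk n4→n2 to n0
  n4←n2: walk · to n2
  n4←n3: walk n3 to n2
  n6←n1: walk n1 to n0
  n6←n2: walk n2 to n0
  n6←n4: walk n4→n2 to n0
  n8←n1: walk n1 to n0
  n8←n3: walk n3→n2 to n0
  n8←n6: walk n6 to n0
  n8←n7: walk n7→n4→n2 to n0
  n0 → ∅
  n1 → {n6,n8}
  n2 → {n2,n6,n8}
  n3 → {n4,n8}
  n4 → {n2,n6,n8}
  n5 → ∅
  n6 → {n8}
  n7 → {n8}
  n8 → ∅

DF(n6) = ["n8"]

Answer: ["n8"]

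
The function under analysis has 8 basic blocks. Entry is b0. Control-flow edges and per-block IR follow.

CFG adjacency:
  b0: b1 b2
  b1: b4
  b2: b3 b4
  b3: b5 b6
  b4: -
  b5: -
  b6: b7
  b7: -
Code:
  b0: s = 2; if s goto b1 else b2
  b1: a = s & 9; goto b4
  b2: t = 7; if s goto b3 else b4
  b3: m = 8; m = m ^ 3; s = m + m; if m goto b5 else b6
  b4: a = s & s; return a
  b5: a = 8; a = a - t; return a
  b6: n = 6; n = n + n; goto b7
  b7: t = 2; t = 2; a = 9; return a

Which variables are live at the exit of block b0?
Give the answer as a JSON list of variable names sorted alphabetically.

Answer: ["s"]

Derivation:
Block summaries:
  b0: {s} / ∅
  b1: {a} / {s}
  b2: {t} / {s}
  b3: {m,s} / ∅
  b4: {a} / {s}
  b5: {a} / {t}
  b6: {n} / ∅
  b7: {a,t} / ∅

Live sets:
  b0 li=∅ lo={s}
  b1 li={s} lo={s}
  b2 li={s} lo={s,t}
  b3 li={t} lo={t}
  b4 li={s} lo=∅
  b5 li={t} lo=∅
  b6 li=∅ lo=∅
  b7 li=∅ lo=∅

live-out(b0) = ["s"]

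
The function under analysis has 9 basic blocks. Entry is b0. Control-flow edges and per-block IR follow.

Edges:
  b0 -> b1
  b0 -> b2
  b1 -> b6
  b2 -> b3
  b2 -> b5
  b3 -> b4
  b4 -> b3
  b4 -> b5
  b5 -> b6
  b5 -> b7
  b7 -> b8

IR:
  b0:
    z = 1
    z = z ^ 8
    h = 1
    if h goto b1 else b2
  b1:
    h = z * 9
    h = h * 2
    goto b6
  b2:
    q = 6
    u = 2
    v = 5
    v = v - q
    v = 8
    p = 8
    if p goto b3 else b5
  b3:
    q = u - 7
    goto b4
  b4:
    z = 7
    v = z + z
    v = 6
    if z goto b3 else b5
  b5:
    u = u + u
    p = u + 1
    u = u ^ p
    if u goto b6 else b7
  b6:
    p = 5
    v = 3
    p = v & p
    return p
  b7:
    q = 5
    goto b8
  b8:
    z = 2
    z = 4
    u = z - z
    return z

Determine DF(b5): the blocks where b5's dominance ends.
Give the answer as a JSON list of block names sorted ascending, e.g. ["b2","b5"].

Answer: ["b6"]

Analysis:
idom tree: b1←b0 b2←b0 b3←b2 b4←b3 b5←b2 b6←b0 b7←b5 b8←b7
Dom at joins:
  b3: preds {b2,b4}: {b0,b2} ∩ {b0,b2,b3,b4} = {b0,b2}; idom=b2
  b5: preds {b2,b4}: {b0,b2} ∩ {b0,b2,b3,b4} = {b0,b2}; idom=b2
  b6: preds {b1,b5}: {b0,b1} ∩ {b0,b2,b5} = {b0}; idom=b0

Frontier:
  join b3 pred b2: · stop@b2
  join b3 pred b4: b4→b3 stop@b2
  join b5 pred b2: · stop@b2
  join b5 pred b4: b4→b3 stop@b2
  join b6 pred b1: b1 stop@b0
  join b6 pred b5: b5→b2 stop@b0
  b0: DF=∅
  b1: DF={b6}
  b2: DF={b6}
  b3: DF={b3,b5}
  b4: DF={b3,b5}
  b5: DF={b6}
  b6: DF=∅
  b7: DF=∅
  b8: DF=∅

DF(b5) = ["b6"]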